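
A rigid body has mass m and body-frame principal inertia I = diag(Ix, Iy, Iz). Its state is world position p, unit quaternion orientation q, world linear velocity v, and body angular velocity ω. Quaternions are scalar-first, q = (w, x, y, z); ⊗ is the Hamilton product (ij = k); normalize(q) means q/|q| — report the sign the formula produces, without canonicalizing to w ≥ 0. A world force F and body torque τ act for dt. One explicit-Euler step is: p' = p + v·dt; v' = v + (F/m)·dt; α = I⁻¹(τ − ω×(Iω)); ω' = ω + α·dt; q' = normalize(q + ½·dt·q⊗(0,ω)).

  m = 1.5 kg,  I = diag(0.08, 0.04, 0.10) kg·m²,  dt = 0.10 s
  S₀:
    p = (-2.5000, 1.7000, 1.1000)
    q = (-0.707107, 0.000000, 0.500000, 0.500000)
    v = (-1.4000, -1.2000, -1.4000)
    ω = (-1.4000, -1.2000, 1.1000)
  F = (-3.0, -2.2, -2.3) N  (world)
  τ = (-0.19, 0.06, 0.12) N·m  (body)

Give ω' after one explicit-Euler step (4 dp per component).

ω' = (-1.5385, -1.1270, 1.2872)

ω×(Iω) gyroscopic = (-0.0792, 0.0308, -0.0672)
(τ − ω×Iω)/I = (-1.3850, 0.7300, 1.8720)
ω' = ω + α·dt = (-1.5385, -1.1270, 1.2872)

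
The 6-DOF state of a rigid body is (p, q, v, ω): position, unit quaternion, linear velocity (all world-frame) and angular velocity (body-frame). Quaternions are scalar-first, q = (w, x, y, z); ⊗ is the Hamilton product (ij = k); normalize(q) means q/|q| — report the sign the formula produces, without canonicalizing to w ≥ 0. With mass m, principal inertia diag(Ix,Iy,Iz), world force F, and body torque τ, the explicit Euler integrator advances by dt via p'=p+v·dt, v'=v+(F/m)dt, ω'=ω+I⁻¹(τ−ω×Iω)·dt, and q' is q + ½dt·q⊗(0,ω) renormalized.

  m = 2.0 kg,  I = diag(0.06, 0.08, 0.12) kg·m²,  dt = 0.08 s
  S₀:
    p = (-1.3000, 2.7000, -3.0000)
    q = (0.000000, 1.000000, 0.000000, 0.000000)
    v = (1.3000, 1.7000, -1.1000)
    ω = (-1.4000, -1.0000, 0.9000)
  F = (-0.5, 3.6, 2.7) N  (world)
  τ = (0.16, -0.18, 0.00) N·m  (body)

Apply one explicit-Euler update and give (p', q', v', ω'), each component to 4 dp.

p' = (-1.1960, 2.8360, -3.0880)
q' = (0.0558, 0.9970, -0.0359, -0.0399)
v' = (1.2800, 1.8440, -0.9920)
ω' = (-1.1387, -1.2556, 0.8813)

angular accel α = (3.2667, -3.1950, -0.2333)
new body rate ω' = (-1.1387, -1.2556, 0.8813)
q⊗(0,ω) = (1.4000000, 0.0000000, -0.9000000, -1.0000000)
q + ½dt·q⊗(0,ω), renormalized = (0.0558, 0.9970, -0.0359, -0.0399)
new position p' = (-1.1960, 2.8360, -3.0880)
new velocity v' = (1.2800, 1.8440, -0.9920)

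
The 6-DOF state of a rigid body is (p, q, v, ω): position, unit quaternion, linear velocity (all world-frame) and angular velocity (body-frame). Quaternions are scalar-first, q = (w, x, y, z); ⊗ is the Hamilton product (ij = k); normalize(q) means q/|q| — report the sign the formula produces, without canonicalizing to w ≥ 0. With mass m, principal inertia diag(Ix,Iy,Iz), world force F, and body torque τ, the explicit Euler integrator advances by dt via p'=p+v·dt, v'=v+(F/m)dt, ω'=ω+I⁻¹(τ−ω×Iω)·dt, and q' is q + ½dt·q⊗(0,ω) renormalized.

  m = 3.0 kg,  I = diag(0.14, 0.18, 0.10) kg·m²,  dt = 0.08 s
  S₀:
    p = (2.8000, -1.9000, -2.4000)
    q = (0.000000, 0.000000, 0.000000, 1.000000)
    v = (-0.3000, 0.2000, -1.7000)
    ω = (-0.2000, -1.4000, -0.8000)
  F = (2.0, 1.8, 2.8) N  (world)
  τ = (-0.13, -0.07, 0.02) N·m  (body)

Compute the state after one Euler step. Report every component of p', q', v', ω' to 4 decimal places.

p' = (2.7760, -1.8840, -2.5360)
q' = (0.0319, 0.0559, -0.0080, 0.9979)
v' = (-0.2467, 0.2480, -1.6253)
ω' = (-0.2231, -1.4340, -0.7930)

angular accel α = (-0.2886, -0.4244, 0.0880)
new body rate ω' = (-0.2231, -1.4340, -0.7930)
2q̇ = q⊗(0,ω) = (0.8000000, 1.4000000, -0.2000000, 0.0000000)
q + ½dt·q⊗(0,ω), renormalized = (0.0319, 0.0559, -0.0080, 0.9979)
new position p' = (2.7760, -1.8840, -2.5360)
new velocity v' = (-0.2467, 0.2480, -1.6253)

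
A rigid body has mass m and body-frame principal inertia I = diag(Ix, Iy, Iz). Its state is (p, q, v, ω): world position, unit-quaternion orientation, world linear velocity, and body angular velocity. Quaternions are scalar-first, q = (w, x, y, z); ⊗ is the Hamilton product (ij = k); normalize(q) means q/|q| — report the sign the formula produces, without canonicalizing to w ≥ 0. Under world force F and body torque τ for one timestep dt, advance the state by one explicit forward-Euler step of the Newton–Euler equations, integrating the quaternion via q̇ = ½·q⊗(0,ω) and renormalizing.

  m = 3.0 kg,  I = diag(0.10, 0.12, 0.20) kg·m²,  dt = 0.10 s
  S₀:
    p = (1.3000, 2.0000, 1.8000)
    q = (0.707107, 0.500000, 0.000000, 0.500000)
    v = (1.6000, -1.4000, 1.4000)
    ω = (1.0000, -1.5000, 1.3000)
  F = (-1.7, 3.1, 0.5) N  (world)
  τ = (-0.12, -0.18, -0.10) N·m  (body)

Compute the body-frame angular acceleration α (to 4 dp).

ω×(Iω) gyroscopic = (-0.1560, -0.1300, -0.0300)
α = I⁻¹(τ − ω×Iω) = (0.3600, -0.4167, -0.3500)

α = (0.3600, -0.4167, -0.3500)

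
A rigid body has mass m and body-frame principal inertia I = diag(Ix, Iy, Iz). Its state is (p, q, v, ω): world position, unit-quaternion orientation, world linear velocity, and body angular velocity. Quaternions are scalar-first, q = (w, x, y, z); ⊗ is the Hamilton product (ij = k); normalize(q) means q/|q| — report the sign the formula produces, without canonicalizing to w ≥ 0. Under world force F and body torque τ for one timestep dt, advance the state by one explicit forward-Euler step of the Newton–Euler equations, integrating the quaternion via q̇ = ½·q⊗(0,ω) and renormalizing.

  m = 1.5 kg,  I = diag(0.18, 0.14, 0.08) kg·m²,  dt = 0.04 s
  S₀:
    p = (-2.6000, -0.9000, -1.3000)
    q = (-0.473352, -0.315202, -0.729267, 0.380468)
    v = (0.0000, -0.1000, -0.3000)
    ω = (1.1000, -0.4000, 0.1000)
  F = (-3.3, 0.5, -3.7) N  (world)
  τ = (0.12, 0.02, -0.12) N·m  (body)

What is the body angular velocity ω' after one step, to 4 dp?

ω' = (1.1261, -0.3974, 0.0312)

gyro term ω×Iω = (0.0024, 0.0110, 0.0176)
angular accel α = (0.6533, 0.0643, -1.7200)
ω' = ω + α·dt = (1.1261, -0.3974, 0.0312)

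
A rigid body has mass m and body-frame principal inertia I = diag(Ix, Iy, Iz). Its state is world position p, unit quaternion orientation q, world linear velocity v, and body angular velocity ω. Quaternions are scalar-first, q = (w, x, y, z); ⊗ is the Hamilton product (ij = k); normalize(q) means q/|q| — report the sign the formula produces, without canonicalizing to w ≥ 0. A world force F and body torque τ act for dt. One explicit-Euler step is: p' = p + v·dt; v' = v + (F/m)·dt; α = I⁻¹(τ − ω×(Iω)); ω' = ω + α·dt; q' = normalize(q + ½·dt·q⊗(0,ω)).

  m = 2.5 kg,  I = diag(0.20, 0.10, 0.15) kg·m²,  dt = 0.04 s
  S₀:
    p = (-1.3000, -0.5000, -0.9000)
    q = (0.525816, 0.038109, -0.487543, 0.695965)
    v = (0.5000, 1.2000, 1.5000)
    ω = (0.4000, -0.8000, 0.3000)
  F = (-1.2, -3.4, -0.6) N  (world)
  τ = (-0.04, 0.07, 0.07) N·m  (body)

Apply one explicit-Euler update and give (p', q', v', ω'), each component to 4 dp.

a = F/m = (-0.4800, -1.3600, -0.2400)
new position p' = (-1.2800, -0.4520, -0.8400)
new velocity v' = (0.4808, 1.1456, 1.4904)
precession coupling ω×(Iω) = (-0.0120, 0.0060, 0.0320)
angular accel α = (-0.1400, 0.6400, 0.2533)
ω' = ω + α·dt = (0.3944, -0.7744, 0.3101)
q⊗(0,ω) = (-0.6140675, 0.6208355, -0.1536995, 0.3222748)
q + ½dt·q⊗(0,ω), renormalized = (0.5134, 0.0505, -0.4905, 0.7023)

p' = (-1.2800, -0.4520, -0.8400)
q' = (0.5134, 0.0505, -0.4905, 0.7023)
v' = (0.4808, 1.1456, 1.4904)
ω' = (0.3944, -0.7744, 0.3101)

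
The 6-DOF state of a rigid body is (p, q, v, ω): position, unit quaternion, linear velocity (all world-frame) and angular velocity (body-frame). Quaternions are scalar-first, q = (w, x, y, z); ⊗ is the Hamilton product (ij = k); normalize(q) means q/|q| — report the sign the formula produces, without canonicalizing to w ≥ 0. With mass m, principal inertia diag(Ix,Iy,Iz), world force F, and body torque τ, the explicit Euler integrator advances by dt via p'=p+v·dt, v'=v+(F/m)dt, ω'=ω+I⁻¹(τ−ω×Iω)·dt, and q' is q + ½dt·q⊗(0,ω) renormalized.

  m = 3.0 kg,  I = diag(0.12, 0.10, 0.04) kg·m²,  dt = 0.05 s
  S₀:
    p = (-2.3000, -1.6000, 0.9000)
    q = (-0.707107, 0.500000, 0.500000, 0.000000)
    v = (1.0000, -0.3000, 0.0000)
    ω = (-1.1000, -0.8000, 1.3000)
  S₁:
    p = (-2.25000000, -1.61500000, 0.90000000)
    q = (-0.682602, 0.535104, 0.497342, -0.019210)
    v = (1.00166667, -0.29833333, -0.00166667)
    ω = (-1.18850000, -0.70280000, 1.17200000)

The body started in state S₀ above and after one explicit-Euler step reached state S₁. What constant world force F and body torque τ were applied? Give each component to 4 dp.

F = (0.1000, 0.1000, -0.1000)
τ = (-0.1500, 0.0800, -0.1200)

v₁ − v₀ = (0.00166667, 0.00166667, -0.00166667)
applied force F = (0.1000, 0.1000, -0.1000)
rate change Δω = (-0.08850000, 0.09720000, -0.12800000)
gyro term ω₀×Iω₀ = (0.0624, -0.1144, -0.0176)
I·α + gyro = (-0.1500, 0.0800, -0.1200)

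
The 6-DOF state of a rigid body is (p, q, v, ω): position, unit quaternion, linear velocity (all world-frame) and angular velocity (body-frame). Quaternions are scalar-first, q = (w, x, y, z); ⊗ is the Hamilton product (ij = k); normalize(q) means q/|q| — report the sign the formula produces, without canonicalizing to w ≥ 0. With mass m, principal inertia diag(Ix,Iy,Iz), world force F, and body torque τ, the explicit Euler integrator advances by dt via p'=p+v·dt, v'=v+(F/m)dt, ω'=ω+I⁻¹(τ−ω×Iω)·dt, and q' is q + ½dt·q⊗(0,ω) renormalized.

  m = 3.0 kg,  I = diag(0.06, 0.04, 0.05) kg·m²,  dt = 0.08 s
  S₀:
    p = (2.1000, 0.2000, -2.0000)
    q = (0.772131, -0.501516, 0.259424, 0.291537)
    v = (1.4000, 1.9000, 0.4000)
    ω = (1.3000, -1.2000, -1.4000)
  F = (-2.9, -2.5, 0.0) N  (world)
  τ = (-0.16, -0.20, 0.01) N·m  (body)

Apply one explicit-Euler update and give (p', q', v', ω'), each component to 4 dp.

gyro term ω×Iω = (0.0168, -0.0182, 0.0312)
angular accel α = (-2.9467, -4.5450, -0.4240)
new body rate ω' = (1.0643, -1.5636, -1.4339)
q⊗(0,ω) = (1.3714314, 0.9904211, -1.2496815, -0.8164154)
updated quaternion q' = (0.8236, -0.4600, 0.2086, 0.2578)
linear accel F/m = (-0.9667, -0.8333, 0.0000)
p' = p + v·dt = (2.2120, 0.3520, -1.9680)
v + (F/m)dt = (1.3227, 1.8333, 0.4000)

p' = (2.2120, 0.3520, -1.9680)
q' = (0.8236, -0.4600, 0.2086, 0.2578)
v' = (1.3227, 1.8333, 0.4000)
ω' = (1.0643, -1.5636, -1.4339)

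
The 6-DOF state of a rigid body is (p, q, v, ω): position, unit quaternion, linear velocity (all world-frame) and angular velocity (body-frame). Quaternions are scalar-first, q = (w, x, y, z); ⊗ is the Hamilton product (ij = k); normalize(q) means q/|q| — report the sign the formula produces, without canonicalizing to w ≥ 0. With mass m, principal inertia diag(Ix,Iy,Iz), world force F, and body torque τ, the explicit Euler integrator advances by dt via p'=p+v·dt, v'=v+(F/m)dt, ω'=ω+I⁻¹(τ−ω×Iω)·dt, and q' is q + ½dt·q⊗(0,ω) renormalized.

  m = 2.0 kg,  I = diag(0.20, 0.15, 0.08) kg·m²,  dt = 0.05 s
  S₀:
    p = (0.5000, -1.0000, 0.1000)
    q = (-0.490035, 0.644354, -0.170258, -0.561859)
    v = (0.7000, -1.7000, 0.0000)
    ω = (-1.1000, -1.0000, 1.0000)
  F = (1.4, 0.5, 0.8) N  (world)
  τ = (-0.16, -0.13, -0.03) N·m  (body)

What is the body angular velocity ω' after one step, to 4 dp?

ω' = (-1.1575, -0.9993, 1.0156)

ω×(Iω) gyroscopic = (0.0700, -0.1320, -0.0550)
α = I⁻¹(τ − ω×Iω) = (-1.1500, 0.0133, 0.3125)
new body rate ω' = (-1.1575, -0.9993, 1.0156)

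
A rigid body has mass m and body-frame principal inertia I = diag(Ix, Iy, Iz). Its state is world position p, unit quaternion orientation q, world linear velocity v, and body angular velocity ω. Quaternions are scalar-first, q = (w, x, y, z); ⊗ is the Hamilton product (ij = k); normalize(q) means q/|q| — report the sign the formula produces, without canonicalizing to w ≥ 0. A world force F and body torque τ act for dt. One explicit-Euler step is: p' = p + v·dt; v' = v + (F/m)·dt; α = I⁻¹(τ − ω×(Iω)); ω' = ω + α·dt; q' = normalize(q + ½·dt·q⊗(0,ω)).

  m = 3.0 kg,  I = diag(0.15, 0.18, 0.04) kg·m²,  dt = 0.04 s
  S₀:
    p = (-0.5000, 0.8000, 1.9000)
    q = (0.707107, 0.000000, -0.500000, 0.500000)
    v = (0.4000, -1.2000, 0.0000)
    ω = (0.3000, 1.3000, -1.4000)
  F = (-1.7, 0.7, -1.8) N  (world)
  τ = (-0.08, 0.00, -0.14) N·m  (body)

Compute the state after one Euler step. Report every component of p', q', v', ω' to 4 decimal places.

linear accel F/m = (-0.5667, 0.2333, -0.6000)
p' = p + v·dt = (-0.4840, 0.7520, 1.9000)
new velocity v' = (0.3773, -1.1907, -0.0240)
precession coupling ω×(Iω) = (0.2548, -0.0462, 0.0117)
angular accel α = (-2.2320, 0.2567, -3.7925)
ω + α·dt = (0.2107, 1.3103, -1.5517)
q⊗(0,ω) = (1.3500000, 0.2621321, 1.0692391, -0.8399498)
q' = normalize(q + ½dt·q⊗(0,ω)) = (0.7336, 0.0052, -0.4783, 0.4828)

p' = (-0.4840, 0.7520, 1.9000)
q' = (0.7336, 0.0052, -0.4783, 0.4828)
v' = (0.3773, -1.1907, -0.0240)
ω' = (0.2107, 1.3103, -1.5517)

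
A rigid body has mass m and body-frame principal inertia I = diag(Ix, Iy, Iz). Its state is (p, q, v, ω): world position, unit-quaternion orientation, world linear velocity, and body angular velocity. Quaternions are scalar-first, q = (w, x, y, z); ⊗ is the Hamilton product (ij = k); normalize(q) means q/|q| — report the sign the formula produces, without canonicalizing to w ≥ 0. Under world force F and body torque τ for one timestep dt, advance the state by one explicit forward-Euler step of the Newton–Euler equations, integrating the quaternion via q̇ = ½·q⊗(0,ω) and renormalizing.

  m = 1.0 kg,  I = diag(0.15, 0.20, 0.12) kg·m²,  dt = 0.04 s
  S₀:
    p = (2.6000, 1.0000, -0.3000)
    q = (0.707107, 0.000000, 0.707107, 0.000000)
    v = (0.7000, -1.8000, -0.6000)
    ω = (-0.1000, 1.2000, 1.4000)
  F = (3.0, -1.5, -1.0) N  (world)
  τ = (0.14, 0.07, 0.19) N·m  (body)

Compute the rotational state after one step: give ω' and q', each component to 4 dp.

ω' = (-0.0268, 1.2148, 1.4653)
q' = (0.6897, 0.0184, 0.7236, 0.0212)

(τ − ω×Iω)/I = (1.8293, 0.3710, 1.6333)
ω' = ω + α·dt = (-0.0268, 1.2148, 1.4653)
2q̇ = q⊗(0,ω) = (-0.8485284, 0.9192391, 0.8485284, 1.0606605)
updated quaternion q' = (0.6897, 0.0184, 0.7236, 0.0212)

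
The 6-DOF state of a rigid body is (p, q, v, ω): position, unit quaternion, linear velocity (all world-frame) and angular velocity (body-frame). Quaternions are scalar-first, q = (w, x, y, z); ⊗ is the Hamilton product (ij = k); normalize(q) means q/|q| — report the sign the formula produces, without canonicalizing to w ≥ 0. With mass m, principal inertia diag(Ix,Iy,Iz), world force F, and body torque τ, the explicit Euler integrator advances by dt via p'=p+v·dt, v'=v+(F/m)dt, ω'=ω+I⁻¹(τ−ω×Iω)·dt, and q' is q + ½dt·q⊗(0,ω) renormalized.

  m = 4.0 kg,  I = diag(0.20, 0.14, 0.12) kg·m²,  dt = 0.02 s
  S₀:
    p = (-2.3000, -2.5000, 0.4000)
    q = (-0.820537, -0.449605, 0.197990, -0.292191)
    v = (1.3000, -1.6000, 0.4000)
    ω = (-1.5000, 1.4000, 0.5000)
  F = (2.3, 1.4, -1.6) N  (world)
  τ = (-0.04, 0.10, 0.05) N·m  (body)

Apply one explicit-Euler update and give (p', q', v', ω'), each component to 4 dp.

precession coupling ω×(Iω) = (-0.0140, -0.0600, 0.1260)
α = I⁻¹(τ − ω×Iω) = (-0.1300, 1.1429, -0.6333)
ω' = ω + α·dt = (-1.5026, 1.4229, 0.4873)
Hamilton product q⊗(0,ω) = (-0.8054980, 1.7388679, -0.4856628, -0.7427305)
q + ½dt·q⊗(0,ω), renormalized = (-0.8284, -0.4321, 0.1931, -0.2996)
a = F/m = (0.5750, 0.3500, -0.4000)
new position p' = (-2.2740, -2.5320, 0.4080)
new velocity v' = (1.3115, -1.5930, 0.3920)

p' = (-2.2740, -2.5320, 0.4080)
q' = (-0.8284, -0.4321, 0.1931, -0.2996)
v' = (1.3115, -1.5930, 0.3920)
ω' = (-1.5026, 1.4229, 0.4873)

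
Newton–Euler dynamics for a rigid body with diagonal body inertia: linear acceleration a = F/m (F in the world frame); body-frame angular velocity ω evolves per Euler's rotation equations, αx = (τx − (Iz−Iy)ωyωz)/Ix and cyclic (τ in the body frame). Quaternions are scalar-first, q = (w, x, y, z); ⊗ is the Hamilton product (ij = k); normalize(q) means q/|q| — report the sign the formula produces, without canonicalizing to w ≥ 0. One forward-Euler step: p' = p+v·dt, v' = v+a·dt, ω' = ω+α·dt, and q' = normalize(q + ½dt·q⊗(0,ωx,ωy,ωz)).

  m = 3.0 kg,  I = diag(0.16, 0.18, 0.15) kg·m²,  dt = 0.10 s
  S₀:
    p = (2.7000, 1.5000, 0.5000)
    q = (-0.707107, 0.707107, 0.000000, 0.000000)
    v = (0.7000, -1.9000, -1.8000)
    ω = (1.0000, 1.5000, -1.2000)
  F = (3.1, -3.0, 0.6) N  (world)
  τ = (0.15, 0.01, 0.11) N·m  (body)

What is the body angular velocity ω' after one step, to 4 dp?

ω' = (1.0600, 1.5122, -1.1467)

angular accel α = (0.6000, 0.1222, 0.5333)
ω + α·dt = (1.0600, 1.5122, -1.1467)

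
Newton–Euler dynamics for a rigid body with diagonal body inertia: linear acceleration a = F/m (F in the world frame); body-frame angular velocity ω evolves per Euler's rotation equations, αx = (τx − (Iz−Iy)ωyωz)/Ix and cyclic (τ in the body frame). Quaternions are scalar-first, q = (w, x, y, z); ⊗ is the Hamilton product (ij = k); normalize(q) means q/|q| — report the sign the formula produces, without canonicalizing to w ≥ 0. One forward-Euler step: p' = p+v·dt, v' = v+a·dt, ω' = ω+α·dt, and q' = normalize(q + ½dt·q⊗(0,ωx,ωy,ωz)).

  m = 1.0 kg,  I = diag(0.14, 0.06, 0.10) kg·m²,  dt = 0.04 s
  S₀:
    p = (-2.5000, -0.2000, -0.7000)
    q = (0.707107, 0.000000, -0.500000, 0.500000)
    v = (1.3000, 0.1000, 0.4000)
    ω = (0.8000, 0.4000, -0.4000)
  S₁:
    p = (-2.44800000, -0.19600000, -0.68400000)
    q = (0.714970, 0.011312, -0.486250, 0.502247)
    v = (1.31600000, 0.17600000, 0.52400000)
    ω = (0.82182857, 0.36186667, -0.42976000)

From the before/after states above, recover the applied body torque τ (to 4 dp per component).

τ = (0.0700, -0.0700, -0.1000)

Δω = ω₁−ω₀ = (0.02182857, -0.03813333, -0.02976000)
applied torque τ = (0.0700, -0.0700, -0.1000)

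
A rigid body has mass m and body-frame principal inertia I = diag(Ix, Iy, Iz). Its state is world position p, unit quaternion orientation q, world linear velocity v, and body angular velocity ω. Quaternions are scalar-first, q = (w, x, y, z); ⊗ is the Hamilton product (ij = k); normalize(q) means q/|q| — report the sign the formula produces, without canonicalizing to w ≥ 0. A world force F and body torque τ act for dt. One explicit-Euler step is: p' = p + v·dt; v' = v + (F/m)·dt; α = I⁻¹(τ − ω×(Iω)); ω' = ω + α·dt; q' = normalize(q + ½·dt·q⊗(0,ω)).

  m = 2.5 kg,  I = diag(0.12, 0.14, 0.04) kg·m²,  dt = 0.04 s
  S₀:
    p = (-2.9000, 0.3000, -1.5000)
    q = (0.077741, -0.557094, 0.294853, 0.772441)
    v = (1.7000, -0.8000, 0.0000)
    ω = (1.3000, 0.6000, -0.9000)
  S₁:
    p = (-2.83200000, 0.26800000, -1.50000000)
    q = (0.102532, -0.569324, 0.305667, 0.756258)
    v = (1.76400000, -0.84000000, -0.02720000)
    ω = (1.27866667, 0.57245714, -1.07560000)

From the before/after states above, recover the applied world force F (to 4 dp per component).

velocity change Δv = (0.06400000, -0.04000000, -0.02720000)
applied force F = (4.0000, -2.5000, -1.7000)

F = (4.0000, -2.5000, -1.7000)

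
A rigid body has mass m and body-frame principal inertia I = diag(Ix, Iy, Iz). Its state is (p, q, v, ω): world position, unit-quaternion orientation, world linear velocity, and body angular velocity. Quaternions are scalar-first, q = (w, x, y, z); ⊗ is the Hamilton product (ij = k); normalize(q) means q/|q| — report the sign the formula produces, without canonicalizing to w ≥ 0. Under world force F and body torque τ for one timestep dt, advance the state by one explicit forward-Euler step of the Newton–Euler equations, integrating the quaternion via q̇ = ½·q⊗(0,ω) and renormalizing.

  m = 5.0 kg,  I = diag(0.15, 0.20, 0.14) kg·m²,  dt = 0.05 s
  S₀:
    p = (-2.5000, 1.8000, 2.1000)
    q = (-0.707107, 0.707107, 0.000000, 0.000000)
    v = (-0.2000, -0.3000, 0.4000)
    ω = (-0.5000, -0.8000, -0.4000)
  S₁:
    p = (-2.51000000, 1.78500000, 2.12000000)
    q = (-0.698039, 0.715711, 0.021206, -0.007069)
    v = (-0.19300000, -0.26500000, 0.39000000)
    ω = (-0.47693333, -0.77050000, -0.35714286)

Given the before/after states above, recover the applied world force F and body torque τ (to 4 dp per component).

Δω = ω₁−ω₀ = (0.02306667, 0.02950000, 0.04285714)
τ = I·(Δω/dt) + ω₀×(Iω₀) = (0.0500, 0.1200, 0.1400)
Δv = v₁−v₀ = (0.00700000, 0.03500000, -0.01000000)
F = m·Δv/dt = (0.7000, 3.5000, -1.0000)

F = (0.7000, 3.5000, -1.0000)
τ = (0.0500, 0.1200, 0.1400)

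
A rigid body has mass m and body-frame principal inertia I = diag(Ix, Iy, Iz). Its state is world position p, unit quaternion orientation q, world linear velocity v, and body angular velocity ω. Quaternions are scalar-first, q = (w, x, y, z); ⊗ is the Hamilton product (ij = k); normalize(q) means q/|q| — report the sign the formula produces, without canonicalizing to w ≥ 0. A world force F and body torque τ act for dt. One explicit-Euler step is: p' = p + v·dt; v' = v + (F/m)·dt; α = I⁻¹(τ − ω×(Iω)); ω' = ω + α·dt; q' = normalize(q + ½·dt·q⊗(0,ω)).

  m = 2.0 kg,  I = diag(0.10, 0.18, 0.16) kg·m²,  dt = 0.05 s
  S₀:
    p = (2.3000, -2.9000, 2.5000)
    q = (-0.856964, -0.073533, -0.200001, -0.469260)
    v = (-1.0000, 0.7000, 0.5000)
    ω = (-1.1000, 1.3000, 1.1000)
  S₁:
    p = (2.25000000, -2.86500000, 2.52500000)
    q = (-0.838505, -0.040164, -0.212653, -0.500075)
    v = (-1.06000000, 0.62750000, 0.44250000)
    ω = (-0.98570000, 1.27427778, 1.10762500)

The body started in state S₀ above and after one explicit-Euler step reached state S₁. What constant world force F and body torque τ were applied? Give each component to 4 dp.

F = (-2.4000, -2.9000, -2.3000)
τ = (0.2000, -0.0200, -0.0900)

v₁ − v₀ = (-0.06000000, -0.07250000, -0.05750000)
F = m·Δv/dt = (-2.4000, -2.9000, -2.3000)
ω₁ − ω₀ = (0.11430000, -0.02572222, 0.00762500)
gyro term ω₀×Iω₀ = (-0.0286, 0.0726, -0.1144)
applied torque τ = (0.2000, -0.0200, -0.0900)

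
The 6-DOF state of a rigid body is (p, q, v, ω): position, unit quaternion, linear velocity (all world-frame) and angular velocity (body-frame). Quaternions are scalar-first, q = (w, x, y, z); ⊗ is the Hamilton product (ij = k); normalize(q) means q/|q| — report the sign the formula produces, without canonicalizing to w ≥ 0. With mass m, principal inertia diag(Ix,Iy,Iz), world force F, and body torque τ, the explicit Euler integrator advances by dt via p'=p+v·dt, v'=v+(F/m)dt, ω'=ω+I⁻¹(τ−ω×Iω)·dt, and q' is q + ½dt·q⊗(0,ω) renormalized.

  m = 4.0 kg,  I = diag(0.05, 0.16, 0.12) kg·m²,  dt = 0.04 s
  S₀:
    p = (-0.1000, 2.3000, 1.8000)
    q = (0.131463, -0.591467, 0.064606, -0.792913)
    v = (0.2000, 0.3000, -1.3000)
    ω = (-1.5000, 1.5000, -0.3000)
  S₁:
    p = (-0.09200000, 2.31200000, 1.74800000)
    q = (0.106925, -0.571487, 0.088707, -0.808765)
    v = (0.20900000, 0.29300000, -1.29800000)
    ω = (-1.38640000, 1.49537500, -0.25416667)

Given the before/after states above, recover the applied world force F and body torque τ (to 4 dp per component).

velocity change Δv = (0.00900000, -0.00700000, 0.00200000)
m·(v₁−v₀)/dt = (0.9000, -0.7000, 0.2000)
ω₁ − ω₀ = (0.11360000, -0.00462500, 0.04583333)
τ = I·(Δω/dt) + ω₀×(Iω₀) = (0.1600, -0.0500, -0.1100)

F = (0.9000, -0.7000, 0.2000)
τ = (0.1600, -0.0500, -0.1100)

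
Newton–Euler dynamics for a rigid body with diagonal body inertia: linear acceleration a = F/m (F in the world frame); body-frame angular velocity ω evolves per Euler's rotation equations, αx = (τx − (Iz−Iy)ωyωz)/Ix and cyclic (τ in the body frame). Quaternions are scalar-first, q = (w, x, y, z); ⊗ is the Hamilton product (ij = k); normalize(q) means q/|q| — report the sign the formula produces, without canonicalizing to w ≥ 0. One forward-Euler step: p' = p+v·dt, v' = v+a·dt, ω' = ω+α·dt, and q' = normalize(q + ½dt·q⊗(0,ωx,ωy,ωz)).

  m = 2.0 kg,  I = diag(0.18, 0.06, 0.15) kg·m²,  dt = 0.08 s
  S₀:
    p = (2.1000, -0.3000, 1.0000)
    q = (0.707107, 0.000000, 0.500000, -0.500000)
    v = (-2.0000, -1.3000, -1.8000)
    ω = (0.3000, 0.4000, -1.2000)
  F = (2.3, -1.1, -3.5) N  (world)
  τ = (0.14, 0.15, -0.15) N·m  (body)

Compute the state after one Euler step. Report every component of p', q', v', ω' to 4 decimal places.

ω×(Iω) gyroscopic = (-0.0432, -0.0108, -0.0144)
angular accel α = (1.0178, 2.6800, -0.9040)
ω + α·dt = (0.3814, 0.6144, -1.2723)
q⊗(0,ω) = (-0.8000000, -0.1878679, 0.1328428, -0.9985284)
q + ½dt·q⊗(0,ω), renormalized = (0.6742, -0.0075, 0.5046, -0.5392)
a = (1.1500, -0.5500, -1.7500)
new position p' = (1.9400, -0.4040, 0.8560)
v' = v + a·dt = (-1.9080, -1.3440, -1.9400)

p' = (1.9400, -0.4040, 0.8560)
q' = (0.6742, -0.0075, 0.5046, -0.5392)
v' = (-1.9080, -1.3440, -1.9400)
ω' = (0.3814, 0.6144, -1.2723)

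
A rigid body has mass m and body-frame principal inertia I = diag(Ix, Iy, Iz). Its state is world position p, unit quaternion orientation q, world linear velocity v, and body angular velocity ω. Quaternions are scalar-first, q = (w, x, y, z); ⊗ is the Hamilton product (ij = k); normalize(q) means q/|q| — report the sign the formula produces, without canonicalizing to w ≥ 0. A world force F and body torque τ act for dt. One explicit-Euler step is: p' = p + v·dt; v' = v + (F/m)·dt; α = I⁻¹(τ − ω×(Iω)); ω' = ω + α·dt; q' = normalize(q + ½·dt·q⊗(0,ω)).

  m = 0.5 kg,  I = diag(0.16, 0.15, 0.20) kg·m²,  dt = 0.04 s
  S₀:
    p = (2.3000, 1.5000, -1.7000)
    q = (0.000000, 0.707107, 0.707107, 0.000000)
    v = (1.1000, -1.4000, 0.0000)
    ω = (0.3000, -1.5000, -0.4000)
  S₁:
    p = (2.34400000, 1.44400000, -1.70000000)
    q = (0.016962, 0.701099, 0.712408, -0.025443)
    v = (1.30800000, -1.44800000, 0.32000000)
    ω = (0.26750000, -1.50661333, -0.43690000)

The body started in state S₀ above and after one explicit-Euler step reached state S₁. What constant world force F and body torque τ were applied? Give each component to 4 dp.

v₁ − v₀ = (0.20800000, -0.04800000, 0.32000000)
m·(v₁−v₀)/dt = (2.6000, -0.6000, 4.0000)
ω₁ − ω₀ = (-0.03250000, -0.00661333, -0.03690000)
I·α + gyro = (-0.1000, -0.0200, -0.1800)

F = (2.6000, -0.6000, 4.0000)
τ = (-0.1000, -0.0200, -0.1800)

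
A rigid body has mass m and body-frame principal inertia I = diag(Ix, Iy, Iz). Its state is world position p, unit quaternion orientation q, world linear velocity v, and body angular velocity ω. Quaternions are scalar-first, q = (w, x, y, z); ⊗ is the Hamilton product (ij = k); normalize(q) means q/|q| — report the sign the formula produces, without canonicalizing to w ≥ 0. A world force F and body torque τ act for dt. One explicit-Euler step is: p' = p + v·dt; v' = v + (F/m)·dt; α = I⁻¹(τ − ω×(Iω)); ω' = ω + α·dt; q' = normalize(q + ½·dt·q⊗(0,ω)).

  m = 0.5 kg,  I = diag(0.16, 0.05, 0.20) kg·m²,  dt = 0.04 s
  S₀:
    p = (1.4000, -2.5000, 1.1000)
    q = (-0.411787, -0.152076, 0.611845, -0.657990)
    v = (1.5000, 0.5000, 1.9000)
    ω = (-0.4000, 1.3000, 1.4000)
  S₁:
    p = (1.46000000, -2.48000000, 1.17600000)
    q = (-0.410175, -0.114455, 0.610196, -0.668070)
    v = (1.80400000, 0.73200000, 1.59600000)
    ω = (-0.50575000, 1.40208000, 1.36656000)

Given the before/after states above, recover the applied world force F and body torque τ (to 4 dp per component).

F = (3.8000, 2.9000, -3.8000)
τ = (-0.1500, 0.1500, -0.1100)

ω₁ − ω₀ = (-0.10575000, 0.10208000, -0.03344000)
I·α + gyro = (-0.1500, 0.1500, -0.1100)
Δv = v₁−v₀ = (0.30400000, 0.23200000, -0.30400000)
F = m·Δv/dt = (3.8000, 2.9000, -3.8000)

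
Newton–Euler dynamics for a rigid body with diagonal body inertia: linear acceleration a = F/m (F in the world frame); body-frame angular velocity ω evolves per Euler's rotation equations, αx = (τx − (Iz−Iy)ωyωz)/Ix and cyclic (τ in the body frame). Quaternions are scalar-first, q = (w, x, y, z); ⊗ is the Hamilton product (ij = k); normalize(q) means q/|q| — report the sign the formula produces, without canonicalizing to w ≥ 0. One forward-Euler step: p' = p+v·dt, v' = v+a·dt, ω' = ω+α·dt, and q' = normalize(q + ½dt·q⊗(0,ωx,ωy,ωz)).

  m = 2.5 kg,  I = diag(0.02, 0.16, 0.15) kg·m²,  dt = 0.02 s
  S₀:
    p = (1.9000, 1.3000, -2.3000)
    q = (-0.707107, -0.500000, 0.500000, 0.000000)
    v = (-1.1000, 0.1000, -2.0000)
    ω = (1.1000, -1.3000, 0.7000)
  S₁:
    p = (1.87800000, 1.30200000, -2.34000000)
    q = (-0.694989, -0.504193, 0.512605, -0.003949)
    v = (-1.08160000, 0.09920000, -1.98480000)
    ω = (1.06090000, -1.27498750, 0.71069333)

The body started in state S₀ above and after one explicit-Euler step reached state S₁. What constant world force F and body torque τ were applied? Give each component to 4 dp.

velocity change Δv = (0.01840000, -0.00080000, 0.01520000)
F = m·Δv/dt = (2.3000, -0.1000, 1.9000)
Δω = ω₁−ω₀ = (-0.03910000, 0.02501250, 0.01069333)
precession coupling = (0.0091, -0.1001, -0.2002)
applied torque τ = (-0.0300, 0.1000, -0.1200)

F = (2.3000, -0.1000, 1.9000)
τ = (-0.0300, 0.1000, -0.1200)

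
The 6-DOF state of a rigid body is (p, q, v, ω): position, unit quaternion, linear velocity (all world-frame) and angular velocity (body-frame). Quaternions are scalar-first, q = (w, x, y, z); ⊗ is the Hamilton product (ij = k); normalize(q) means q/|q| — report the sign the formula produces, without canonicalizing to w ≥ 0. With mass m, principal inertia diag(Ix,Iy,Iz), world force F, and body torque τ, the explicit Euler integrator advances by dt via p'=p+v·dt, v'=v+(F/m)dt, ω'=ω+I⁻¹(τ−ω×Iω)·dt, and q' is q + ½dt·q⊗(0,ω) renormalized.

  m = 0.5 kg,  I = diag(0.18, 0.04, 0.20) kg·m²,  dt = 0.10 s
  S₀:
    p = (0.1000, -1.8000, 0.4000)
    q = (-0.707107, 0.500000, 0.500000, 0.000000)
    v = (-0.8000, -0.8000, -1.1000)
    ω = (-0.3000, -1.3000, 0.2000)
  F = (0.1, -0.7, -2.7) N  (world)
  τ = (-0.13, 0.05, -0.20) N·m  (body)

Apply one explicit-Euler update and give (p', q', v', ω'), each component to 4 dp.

gyro term ω×Iω = (-0.0416, 0.0012, -0.0546)
angular accel α = (-0.4911, 1.2200, -0.7270)
new body rate ω' = (-0.3491, -1.1780, 0.1273)
2q̇ = q⊗(0,ω) = (0.8000000, 0.3121321, 0.8192391, -0.6414214)
q + ½dt·q⊗(0,ω), renormalized = (-0.6656, 0.5144, 0.5397, -0.0320)
a = (0.2000, -1.4000, -5.4000)
p + v·dt = (0.0200, -1.8800, 0.2900)
v' = v + a·dt = (-0.7800, -0.9400, -1.6400)

p' = (0.0200, -1.8800, 0.2900)
q' = (-0.6656, 0.5144, 0.5397, -0.0320)
v' = (-0.7800, -0.9400, -1.6400)
ω' = (-0.3491, -1.1780, 0.1273)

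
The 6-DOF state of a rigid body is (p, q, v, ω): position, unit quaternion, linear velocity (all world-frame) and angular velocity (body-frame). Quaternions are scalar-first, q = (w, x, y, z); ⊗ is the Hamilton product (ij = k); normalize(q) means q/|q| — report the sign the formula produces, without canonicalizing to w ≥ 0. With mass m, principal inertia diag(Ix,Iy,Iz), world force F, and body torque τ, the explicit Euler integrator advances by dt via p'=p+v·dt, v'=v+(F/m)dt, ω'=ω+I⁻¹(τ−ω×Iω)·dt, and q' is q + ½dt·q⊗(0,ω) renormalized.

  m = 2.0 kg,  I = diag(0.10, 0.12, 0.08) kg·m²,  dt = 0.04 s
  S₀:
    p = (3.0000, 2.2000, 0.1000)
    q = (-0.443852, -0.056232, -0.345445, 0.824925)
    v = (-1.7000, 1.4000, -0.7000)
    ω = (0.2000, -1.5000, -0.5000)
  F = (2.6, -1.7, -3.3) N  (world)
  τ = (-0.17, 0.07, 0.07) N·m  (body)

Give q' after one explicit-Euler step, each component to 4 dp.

2q̇ = q⊗(0,ω) = (-0.0944586, 1.3213396, 0.8026470, 0.3753630)
q + ½dt·q⊗(0,ω), renormalized = (-0.4455, -0.0298, -0.3292, 0.8320)

q' = (-0.4455, -0.0298, -0.3292, 0.8320)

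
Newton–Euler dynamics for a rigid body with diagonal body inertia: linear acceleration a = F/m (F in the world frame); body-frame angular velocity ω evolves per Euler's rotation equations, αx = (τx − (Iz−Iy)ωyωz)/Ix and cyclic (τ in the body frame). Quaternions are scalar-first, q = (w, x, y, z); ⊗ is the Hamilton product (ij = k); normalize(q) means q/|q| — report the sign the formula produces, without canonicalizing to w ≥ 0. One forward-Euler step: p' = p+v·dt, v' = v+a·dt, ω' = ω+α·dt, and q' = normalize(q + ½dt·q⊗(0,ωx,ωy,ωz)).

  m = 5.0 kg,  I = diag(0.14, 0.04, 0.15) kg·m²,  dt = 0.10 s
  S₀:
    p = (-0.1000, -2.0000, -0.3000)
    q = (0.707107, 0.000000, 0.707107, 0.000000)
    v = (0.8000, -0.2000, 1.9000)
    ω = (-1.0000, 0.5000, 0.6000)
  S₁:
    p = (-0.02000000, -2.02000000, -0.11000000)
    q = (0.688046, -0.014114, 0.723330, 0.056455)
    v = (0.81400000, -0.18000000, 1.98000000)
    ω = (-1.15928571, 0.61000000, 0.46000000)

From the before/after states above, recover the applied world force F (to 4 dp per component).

F = (0.7000, 1.0000, 4.0000)

velocity change Δv = (0.01400000, 0.02000000, 0.08000000)
F = m·Δv/dt = (0.7000, 1.0000, 4.0000)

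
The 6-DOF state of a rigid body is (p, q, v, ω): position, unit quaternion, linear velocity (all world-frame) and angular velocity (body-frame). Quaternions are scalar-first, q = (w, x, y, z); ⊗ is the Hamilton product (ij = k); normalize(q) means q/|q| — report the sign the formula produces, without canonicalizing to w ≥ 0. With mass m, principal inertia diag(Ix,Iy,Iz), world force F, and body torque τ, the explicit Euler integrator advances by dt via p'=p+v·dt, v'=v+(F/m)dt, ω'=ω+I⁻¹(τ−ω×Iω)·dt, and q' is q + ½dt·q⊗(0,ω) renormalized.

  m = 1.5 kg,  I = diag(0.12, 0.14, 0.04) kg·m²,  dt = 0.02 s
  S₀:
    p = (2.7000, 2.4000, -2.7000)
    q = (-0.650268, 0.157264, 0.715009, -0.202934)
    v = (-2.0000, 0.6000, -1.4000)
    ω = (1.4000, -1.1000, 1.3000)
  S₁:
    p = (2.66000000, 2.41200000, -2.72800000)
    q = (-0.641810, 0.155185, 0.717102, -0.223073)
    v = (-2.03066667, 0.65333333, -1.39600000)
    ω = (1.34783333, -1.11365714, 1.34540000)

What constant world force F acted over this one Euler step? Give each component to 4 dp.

F = (-2.3000, 4.0000, 0.3000)

velocity change Δv = (-0.03066667, 0.05333333, 0.00400000)
applied force F = (-2.3000, 4.0000, 0.3000)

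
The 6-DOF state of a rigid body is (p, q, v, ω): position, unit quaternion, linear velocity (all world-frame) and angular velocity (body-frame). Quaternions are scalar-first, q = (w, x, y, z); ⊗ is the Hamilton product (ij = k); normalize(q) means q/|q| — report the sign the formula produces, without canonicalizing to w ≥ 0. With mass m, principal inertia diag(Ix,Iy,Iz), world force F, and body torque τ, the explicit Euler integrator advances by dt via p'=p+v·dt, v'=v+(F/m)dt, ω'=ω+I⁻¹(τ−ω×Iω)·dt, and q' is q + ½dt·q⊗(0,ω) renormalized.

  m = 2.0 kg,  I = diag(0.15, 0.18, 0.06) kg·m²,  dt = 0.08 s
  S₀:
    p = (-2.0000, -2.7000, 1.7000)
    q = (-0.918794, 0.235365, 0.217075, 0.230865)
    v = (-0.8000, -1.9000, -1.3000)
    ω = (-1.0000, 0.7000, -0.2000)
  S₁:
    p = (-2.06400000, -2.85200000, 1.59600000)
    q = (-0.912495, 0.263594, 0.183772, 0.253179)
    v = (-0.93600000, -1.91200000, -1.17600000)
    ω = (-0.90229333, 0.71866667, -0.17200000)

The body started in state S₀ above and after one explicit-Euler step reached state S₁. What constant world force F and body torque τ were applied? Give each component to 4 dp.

v₁ − v₀ = (-0.13600000, -0.01200000, 0.12400000)
applied force F = (-3.4000, -0.3000, 3.1000)
ω₁ − ω₀ = (0.09770667, 0.01866667, 0.02800000)
gyro term ω₀×Iω₀ = (0.0168, 0.0180, -0.0210)
τ = I·(Δω/dt) + ω₀×(Iω₀) = (0.2000, 0.0600, 0.0000)

F = (-3.4000, -0.3000, 3.1000)
τ = (0.2000, 0.0600, 0.0000)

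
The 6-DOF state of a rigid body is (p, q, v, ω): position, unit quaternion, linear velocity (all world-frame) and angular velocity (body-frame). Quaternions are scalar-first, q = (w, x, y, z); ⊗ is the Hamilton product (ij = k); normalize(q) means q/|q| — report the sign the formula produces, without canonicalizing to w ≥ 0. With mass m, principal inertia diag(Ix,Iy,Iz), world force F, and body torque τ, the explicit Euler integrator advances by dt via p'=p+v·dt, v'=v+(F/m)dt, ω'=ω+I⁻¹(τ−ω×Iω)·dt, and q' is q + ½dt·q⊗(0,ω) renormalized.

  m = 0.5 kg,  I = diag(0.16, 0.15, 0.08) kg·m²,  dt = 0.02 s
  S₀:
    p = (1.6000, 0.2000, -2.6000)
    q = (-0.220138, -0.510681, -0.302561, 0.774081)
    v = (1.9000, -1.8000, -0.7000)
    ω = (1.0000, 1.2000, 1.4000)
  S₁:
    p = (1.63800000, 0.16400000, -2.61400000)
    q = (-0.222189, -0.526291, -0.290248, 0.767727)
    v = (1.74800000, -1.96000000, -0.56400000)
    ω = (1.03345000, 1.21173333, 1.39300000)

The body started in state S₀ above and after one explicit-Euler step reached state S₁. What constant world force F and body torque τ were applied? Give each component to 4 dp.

ω₁ − ω₀ = (0.03345000, 0.01173333, -0.00700000)
gyro term ω₀×Iω₀ = (-0.1176, 0.1120, -0.0120)
τ = I·(Δω/dt) + ω₀×(Iω₀) = (0.1500, 0.2000, -0.0400)
v₁ − v₀ = (-0.15200000, -0.16000000, 0.13600000)
F = m·Δv/dt = (-3.8000, -4.0000, 3.4000)

F = (-3.8000, -4.0000, 3.4000)
τ = (0.1500, 0.2000, -0.0400)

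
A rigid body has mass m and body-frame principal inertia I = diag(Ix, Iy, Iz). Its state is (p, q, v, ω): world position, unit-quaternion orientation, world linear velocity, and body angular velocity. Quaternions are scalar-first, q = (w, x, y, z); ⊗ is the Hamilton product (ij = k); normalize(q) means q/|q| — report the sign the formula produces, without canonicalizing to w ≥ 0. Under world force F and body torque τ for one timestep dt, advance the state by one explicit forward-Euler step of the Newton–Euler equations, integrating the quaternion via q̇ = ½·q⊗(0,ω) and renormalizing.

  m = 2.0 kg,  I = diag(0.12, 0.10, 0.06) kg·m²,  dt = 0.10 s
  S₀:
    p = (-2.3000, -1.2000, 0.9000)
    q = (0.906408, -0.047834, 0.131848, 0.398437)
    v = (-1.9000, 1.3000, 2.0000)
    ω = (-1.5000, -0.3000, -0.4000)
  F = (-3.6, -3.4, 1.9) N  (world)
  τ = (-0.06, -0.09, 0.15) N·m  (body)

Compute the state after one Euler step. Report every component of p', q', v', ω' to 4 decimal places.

precession coupling ω×(Iω) = (-0.0048, 0.0360, -0.0090)
α = I⁻¹(τ − ω×Iω) = (-0.4600, -1.2600, 2.6500)
ω + α·dt = (-1.5460, -0.4260, -0.1350)
Hamilton product q⊗(0,ω) = (0.1271782, -1.2928201, -0.8887115, -0.1504410)
q + ½dt·q⊗(0,ω), renormalized = (0.9099, -0.1121, 0.0871, 0.3897)
p' = p + v·dt = (-2.4900, -1.0700, 1.1000)
v' = v + a·dt = (-2.0800, 1.1300, 2.0950)

p' = (-2.4900, -1.0700, 1.1000)
q' = (0.9099, -0.1121, 0.0871, 0.3897)
v' = (-2.0800, 1.1300, 2.0950)
ω' = (-1.5460, -0.4260, -0.1350)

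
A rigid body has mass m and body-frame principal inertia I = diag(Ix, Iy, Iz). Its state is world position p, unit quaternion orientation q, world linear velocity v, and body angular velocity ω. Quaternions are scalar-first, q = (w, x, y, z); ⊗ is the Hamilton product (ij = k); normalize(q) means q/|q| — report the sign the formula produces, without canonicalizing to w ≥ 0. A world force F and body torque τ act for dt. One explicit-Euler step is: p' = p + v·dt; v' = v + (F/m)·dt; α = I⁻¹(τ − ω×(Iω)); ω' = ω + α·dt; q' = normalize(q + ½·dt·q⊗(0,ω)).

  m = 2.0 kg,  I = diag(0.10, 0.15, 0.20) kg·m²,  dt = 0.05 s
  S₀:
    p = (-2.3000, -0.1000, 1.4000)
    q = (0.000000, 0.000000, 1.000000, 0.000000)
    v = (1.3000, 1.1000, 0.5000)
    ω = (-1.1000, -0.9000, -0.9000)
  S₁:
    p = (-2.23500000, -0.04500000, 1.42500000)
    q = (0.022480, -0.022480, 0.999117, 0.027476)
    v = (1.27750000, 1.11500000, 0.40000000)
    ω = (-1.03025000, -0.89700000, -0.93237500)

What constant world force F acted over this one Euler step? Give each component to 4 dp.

F = (-0.9000, 0.6000, -4.0000)

Δv = v₁−v₀ = (-0.02250000, 0.01500000, -0.10000000)
F = m·Δv/dt = (-0.9000, 0.6000, -4.0000)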